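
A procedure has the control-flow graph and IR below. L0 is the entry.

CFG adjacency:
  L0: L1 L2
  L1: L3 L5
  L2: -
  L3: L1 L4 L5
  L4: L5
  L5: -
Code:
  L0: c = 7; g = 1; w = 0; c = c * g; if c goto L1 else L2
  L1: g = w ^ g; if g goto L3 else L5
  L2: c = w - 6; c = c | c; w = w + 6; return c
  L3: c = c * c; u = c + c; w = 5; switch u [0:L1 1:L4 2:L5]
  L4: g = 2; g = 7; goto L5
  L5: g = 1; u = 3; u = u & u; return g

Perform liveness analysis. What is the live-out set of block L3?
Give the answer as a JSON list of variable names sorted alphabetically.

Answer: ["c", "g", "w"]

Working:
def/use:
  L0 def {c,g,w} use ∅
  L1 def {g} use {g,w}
  L2 def {c,w} use {w}
  L3 def {c,u,w} use {c}
  L4 def {g} use ∅
  L5 def {g,u} use ∅

Backward fixpoint:
  L0: in=∅ out={c,g,w}
  L1: in={c,g,w} out={c,g}
  L2: in={w} out=∅
  L3: in={c,g} out={c,g,w}
  L4: in=∅ out=∅
  L5: in=∅ out=∅

live-out(L3) = ["c", "g", "w"]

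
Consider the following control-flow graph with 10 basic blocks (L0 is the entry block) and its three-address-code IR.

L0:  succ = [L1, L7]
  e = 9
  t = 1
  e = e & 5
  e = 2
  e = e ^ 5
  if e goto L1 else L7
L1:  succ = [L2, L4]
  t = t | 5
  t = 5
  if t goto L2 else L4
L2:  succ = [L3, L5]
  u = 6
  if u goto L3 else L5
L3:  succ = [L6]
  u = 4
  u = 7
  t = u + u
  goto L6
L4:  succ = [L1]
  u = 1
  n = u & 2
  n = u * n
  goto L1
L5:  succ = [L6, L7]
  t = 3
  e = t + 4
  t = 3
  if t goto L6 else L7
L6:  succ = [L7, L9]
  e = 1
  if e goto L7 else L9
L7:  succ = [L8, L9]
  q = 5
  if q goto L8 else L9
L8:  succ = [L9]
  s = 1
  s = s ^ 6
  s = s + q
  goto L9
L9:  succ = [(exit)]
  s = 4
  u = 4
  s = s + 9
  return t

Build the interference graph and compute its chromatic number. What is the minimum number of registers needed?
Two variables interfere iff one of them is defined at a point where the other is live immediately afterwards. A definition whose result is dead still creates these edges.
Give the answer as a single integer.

Per-block:
  L0: def={e,t} ue=∅
  L1: def={t} ue={t}
  L2: def={u} ue=∅
  L3: def={t,u} ue=∅
  L4: def={n,u} ue=∅
  L5: def={e,t} ue=∅
  L6: def={e} ue=∅
  L7: def={q} ue=∅
  L8: def={s} ue={q}
  L9: def={s,u} ue={t}

Live sets:
  live L0: ∅→{t}
  live L1: {t}→{t}
  live L2: ∅→∅
  live L3: ∅→{t}
  live L4: {t}→{t}
  live L5: ∅→{t}
  live L6: {t}→{t}
  live L7: {t}→{q,t}
  live L8: {q,t}→{t}
  live L9: {t}→∅

Interference:
  e↔{t}
  n↔{t,u}
  q↔{s,t}
  s↔{q,t,u}
  t↔{e,n,q,s,u}
  u↔{n,s,t}

Colouring:
  clique {n,t,u} ⇒ need ≥ 3
  3-colouring: c0={t}  c1={e,n,s}  c2={q,u}
  χ = 3

Answer: 3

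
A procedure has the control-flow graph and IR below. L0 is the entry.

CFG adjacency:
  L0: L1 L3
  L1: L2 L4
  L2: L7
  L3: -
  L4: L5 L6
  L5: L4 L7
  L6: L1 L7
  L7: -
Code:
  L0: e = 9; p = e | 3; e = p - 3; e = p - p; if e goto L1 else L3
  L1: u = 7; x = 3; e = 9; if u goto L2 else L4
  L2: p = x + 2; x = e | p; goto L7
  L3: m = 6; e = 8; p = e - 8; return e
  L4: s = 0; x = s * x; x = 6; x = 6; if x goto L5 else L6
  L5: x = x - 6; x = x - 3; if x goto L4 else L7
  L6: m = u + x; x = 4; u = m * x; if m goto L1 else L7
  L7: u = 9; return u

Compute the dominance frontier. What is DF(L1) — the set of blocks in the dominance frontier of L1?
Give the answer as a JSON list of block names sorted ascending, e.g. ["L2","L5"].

Answer: ["L1"]

Working:
idom tree: L1←L0 L2←L1 L3←L0 L4←L1 L5←L4 L6←L4 L7←L1
Dom at joins:
  L1: preds {L0,L6}: {L0} ∩ {L0,L1,L4,L6} = {L0}; idom=L0
  L4: preds {L1,L5}: {L0,L1} ∩ {L0,L1,L4,L5} = {L0,L1}; idom=L1
  L7: preds {L2,L5,L6}: {L0,L1,L2} ∩ {L0,L1,L4,L5} ∩ {L0,L1,L4,L6} = {L0,L1}; idom=L1

DF walk-up:
  L1←L0: walk · to L0
  L1←L6: walk L6→L4→L1 to L0
  L4←L1: walk · to L1
  L4←L5: walk L5→L4 to L1
  L7←L2: walk L2 to L1
  L7←L5: walk L5→L4 to L1
  L7←L6: walk L6→L4 to L1
  L0 → ∅
  L1 → {L1}
  L2 → {L7}
  L3 → ∅
  L4 → {L1,L4,L7}
  L5 → {L4,L7}
  L6 → {L1,L7}
  L7 → ∅

DF(L1) = ["L1"]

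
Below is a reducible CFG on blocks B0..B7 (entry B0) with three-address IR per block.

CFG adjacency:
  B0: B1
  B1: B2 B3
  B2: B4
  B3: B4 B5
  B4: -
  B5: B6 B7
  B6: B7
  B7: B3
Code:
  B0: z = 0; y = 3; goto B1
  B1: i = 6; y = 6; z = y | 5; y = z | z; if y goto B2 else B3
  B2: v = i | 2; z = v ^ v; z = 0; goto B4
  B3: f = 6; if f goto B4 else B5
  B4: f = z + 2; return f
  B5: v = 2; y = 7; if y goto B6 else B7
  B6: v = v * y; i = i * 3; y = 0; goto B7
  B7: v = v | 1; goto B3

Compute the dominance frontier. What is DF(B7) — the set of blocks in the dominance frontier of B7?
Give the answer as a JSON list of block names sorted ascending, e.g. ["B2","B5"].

Answer: ["B3"]

Analysis:
idom tree: B1←B0 B2←B1 B3←B1 B4←B1 B5←B3 B6←B5 B7←B5
Join-block Dom:
  B3: preds {B1,B7}: {B0,B1} ∩ {B0,B1,B3,B5,B7} = {B0,B1}; idom=B1
  B4: preds {B2,B3}: {B0,B1,B2} ∩ {B0,B1,B3} = {B0,B1}; idom=B1
  B7: preds {B5,B6}: {B0,B1,B3,B5} ∩ {B0,B1,B3,B5,B6} = {B0,B1,B3,B5}; idom=B5

DF walk-up:
  B3←B1: walk · to B1
  B3←B7: walk B7→B5→B3 to B1
  B4←B2: walk B2 to B1
  B4←B3: walk B3 to B1
  B7←B5: walk · to B5
  B7←B6: walk B6 to B5
  B0 → ∅
  B1 → ∅
  B2 → {B4}
  B3 → {B3,B4}
  B4 → ∅
  B5 → {B3}
  B6 → {B7}
  B7 → {B3}

DF(B7) = ["B3"]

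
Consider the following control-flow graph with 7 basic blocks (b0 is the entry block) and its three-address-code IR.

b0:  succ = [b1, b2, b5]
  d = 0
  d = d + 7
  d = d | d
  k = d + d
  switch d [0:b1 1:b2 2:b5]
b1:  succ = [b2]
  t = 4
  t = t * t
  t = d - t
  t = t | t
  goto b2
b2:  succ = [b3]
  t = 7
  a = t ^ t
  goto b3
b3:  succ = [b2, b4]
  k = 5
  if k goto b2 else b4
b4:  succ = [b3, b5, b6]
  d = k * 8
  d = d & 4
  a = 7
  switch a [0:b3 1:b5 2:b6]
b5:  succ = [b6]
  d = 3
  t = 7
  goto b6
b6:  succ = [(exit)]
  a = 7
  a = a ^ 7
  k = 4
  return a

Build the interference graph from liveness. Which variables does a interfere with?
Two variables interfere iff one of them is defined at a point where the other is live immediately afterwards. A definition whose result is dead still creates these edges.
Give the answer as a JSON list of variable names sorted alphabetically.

Answer: ["k"]

Working:
Block summaries:
  b0 def {d,k} use ∅
  b1 def {t} use {d}
  b2 def {a,t} use ∅
  b3 def {k} use ∅
  b4 def {a,d} use {k}
  b5 def {d,t} use ∅
  b6 def {a,k} use ∅

Live sets:
  live b0: ∅→{d}
  live b1: {d}→∅
  live b2: ∅→∅
  live b3: ∅→{k}
  live b4: {k}→∅
  live b5: ∅→∅
  live b6: ∅→∅

Conflict graph:
  a — {k}
  d — {k,t}
  k — {a,d}
  t — {d}

N(a) = ["k"]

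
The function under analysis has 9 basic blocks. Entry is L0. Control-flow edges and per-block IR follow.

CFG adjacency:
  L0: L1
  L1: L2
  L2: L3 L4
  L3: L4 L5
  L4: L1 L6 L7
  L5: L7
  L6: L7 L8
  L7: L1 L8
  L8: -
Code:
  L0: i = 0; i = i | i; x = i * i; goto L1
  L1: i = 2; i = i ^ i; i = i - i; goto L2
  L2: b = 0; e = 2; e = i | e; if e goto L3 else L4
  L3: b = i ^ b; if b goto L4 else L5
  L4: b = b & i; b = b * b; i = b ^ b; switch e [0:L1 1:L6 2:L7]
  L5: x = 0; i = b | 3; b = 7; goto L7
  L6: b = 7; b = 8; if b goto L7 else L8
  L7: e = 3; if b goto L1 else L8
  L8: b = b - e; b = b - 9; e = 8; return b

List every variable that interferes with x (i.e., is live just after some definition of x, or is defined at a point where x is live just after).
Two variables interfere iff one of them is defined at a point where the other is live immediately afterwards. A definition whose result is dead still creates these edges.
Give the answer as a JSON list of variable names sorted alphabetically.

Block summaries:
  L0: {i,x} / ∅
  L1: {i} / ∅
  L2: {b,e} / {i}
  L3: {b} / {b,i}
  L4: {b,i} / {b,e,i}
  L5: {b,i,x} / {b}
  L6: {b} / ∅
  L7: {e} / {b}
  L8: {b,e} / {b,e}

Live sets:
  live L0: ∅→∅
  live L1: ∅→{i}
  live L2: {i}→{b,e,i}
  live L3: {b,e,i}→{b,e,i}
  live L4: {b,e,i}→{b,e}
  live L5: {b}→{b}
  live L6: {e}→{b,e}
  live L7: {b}→{b,e}
  live L8: {b,e}→∅

Conflict graph:
  b↔{e,i,x}
  e↔{b,i}
  i↔{b,e}
  x↔{b}

N(x) = ["b"]

Answer: ["b"]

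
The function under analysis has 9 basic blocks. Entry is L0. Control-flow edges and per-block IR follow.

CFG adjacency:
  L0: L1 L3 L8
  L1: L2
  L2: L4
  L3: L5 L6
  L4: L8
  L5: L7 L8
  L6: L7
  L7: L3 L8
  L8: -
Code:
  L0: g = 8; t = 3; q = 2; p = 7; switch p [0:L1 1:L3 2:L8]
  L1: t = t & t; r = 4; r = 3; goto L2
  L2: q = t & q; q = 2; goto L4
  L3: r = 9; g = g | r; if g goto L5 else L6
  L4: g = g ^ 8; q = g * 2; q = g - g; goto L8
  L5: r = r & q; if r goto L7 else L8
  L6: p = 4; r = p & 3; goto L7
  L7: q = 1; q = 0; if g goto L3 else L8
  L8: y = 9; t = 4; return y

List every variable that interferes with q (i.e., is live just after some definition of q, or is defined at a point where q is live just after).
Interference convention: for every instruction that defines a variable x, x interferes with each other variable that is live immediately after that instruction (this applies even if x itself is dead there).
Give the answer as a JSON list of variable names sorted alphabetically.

Block summaries:
  L0 def {g,p,q,t} use ∅
  L1 def {r,t} use {t}
  L2 def {q} use {q,t}
  L3 def {g,r} use {g}
  L4 def {g,q} use {g}
  L5 def {r} use {q,r}
  L6 def {p,r} use ∅
  L7 def {q} use {g}
  L8 def {t,y} use ∅

Backward fixpoint:
  L0: in=∅ out={g,q,t}
  L1: in={g,q,t} out={g,q,t}
  L2: in={g,q,t} out={g}
  L3: in={g,q} out={g,q,r}
  L4: in={g} out=∅
  L5: in={g,q,r} out={g}
  L6: in={g} out={g}
  L7: in={g} out={g,q}
  L8: in=∅ out=∅

Interfere edges:
  g: {p,q,r,t}
  p: {g,q,t}
  q: {g,p,r,t}
  r: {g,q,t}
  t: {g,p,q,r,y}
  y: {t}

N(q) = ["g", "p", "r", "t"]

Answer: ["g", "p", "r", "t"]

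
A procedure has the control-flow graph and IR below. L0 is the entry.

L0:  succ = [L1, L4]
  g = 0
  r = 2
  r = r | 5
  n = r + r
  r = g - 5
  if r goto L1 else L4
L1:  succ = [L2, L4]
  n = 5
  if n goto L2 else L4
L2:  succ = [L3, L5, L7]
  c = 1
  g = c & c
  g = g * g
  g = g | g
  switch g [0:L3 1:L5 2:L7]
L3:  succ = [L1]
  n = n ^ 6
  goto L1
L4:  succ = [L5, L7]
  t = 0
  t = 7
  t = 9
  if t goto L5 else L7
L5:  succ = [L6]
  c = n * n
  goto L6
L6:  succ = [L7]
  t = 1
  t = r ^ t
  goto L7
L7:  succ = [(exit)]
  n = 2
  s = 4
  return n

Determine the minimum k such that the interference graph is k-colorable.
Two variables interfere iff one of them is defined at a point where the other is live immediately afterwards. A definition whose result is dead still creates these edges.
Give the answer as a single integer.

Block summaries:
  L0: def={g,n,r} ue=∅
  L1: def={n} ue=∅
  L2: def={c,g} ue=∅
  L3: def={n} ue={n}
  L4: def={t} ue=∅
  L5: def={c} ue={n}
  L6: def={t} ue={r}
  L7: def={n,s} ue=∅

Live sets:
  L0 li=∅ lo={n,r}
  L1 li={r} lo={n,r}
  L2 li={n,r} lo={n,r}
  L3 li={n,r} lo={r}
  L4 li={n,r} lo={n,r}
  L5 li={n,r} lo={r}
  L6 li={r} lo=∅
  L7 li=∅ lo=∅

Interfere edges:
  c↔{n,r}
  g↔{n,r}
  n↔{c,g,r,s,t}
  r↔{c,g,n,t}
  s↔{n}
  t↔{n,r}

Colouring:
  {c,n,r} pairwise interfere (3-clique) ⇒ χ ≥ 3
  3-colouring: r0={n}  r1={r,s}  r2={c,g,t}
  χ = 3

Answer: 3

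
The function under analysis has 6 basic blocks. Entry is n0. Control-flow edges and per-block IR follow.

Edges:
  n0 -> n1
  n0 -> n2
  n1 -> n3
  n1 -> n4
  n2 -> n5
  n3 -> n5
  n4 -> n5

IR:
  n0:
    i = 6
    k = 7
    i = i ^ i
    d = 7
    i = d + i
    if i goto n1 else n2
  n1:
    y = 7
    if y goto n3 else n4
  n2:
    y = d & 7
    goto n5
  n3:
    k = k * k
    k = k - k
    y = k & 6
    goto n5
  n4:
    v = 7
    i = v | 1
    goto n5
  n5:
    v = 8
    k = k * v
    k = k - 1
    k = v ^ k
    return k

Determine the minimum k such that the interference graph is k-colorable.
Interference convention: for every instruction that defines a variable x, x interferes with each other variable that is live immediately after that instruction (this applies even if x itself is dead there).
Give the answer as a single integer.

Answer: 3

Working:
def/use:
  n0: def={d,i,k} ue=∅
  n1: def={y} ue=∅
  n2: def={y} ue={d}
  n3: def={k,y} ue={k}
  n4: def={i,v} ue=∅
  n5: def={k,v} ue={k}

Live sets:
  n0 li=∅ lo={d,k}
  n1 li={k} lo={k}
  n2 li={d,k} lo={k}
  n3 li={k} lo={k}
  n4 li={k} lo={k}
  n5 li={k} lo=∅

Conflict graph:
  d↔{i,k}
  i↔{d,k}
  k↔{d,i,v,y}
  v↔{k}
  y↔{k}

Chromatic number:
  {d,i,k} pairwise interfere (3-clique) ⇒ χ ≥ 3
  assign d→c1 i→c2 k→c0 v→c1 y→c1 — no edge inside a register ⇒ χ ≤ 3
  χ = 3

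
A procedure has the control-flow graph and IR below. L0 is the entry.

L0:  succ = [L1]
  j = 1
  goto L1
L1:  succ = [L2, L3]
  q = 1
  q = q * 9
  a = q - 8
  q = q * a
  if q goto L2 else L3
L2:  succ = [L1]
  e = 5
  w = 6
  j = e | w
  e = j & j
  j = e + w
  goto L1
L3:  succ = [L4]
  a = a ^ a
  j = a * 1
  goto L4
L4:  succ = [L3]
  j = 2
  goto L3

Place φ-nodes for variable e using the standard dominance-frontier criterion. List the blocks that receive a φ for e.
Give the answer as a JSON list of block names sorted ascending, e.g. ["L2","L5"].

Answer: ["L1"]

Derivation:
idom tree: L1←L0 L2←L1 L3←L1 L4←L3
Dom∩ at merges:
  L1: preds {L0,L2}: {L0} ∩ {L0,L1,L2} = {L0}; idom=L0
  L3: preds {L1,L4}: {L0,L1} ∩ {L0,L1,L3,L4} = {L0,L1}; idom=L1

Frontier:
  L1←L0: walk · to L0
  L1←L2: walk L2→L1 to L0
  L3←L1: walk · to L1
  L3←L4: walk L4→L3 to L1
  L0: DF=∅
  L1: DF={L1}
  L2: DF={L1}
  L3: DF={L3}
  L4: DF={L3}

φ for e: defs {L2}
  DF⁺ = {L1}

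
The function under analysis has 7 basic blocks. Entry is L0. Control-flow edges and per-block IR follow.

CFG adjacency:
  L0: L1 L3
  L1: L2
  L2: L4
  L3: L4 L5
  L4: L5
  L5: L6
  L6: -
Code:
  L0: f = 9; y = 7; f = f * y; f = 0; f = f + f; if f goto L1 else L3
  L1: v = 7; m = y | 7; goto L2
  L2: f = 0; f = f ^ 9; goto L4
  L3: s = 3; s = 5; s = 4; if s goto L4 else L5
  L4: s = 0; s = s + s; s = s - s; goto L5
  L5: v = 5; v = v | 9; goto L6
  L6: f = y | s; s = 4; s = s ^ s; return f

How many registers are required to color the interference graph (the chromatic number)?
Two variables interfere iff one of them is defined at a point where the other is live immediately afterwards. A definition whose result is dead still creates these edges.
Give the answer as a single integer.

Block summaries:
  L0: def={f,y} ue=∅
  L1: def={m,v} ue={y}
  L2: def={f} ue=∅
  L3: def={s} ue=∅
  L4: def={s} ue=∅
  L5: def={v} ue=∅
  L6: def={f,s} ue={s,y}

Live sets:
  live L0: ∅→{y}
  live L1: {y}→{y}
  live L2: {y}→{y}
  live L3: {y}→{s,y}
  live L4: {y}→{s,y}
  live L5: {s,y}→{s,y}
  live L6: {s,y}→∅

Conflict graph:
  f: {s,y}
  m: {y}
  s: {f,v,y}
  v: {s,y}
  y: {f,m,s,v}

Chromatic number:
  {f,s,y} pairwise interfere (3-clique) ⇒ χ ≥ 3
  3-colouring: R0={y}  R1={m,s}  R2={f,v}
  χ = 3

Answer: 3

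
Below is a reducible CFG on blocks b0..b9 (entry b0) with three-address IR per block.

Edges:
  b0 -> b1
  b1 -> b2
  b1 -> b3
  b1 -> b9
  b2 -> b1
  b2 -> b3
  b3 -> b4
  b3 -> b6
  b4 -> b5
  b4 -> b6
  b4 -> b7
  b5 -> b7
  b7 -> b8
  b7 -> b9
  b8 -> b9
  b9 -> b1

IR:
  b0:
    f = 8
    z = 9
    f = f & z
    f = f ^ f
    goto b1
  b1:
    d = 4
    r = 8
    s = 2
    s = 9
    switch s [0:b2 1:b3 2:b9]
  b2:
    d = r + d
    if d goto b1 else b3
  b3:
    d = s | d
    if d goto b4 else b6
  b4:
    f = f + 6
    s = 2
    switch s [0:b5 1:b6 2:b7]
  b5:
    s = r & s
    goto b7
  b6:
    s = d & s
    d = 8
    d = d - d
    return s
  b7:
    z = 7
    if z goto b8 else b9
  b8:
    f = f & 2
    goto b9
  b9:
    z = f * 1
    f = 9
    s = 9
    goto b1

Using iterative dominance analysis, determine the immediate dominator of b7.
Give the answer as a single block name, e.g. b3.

Answer: b4

Working:
idom tree: b1←b0 b2←b1 b3←b1 b4←b3 b5←b4 b6←b3 b7←b4 b8←b7 b9←b1
Dom∩ at merges:
  b1: preds {b0,b2,b9}: {b0} ∩ {b0,b1,b2} ∩ {b0,b1,b9} = {b0}; idom=b0
  b3: preds {b1,b2}: {b0,b1} ∩ {b0,b1,b2} = {b0,b1}; idom=b1
  b6: preds {b3,b4}: {b0,b1,b3} ∩ {b0,b1,b3,b4} = {b0,b1,b3}; idom=b3
  b7: preds {b4,b5}: {b0,b1,b3,b4} ∩ {b0,b1,b3,b4,b5} = {b0,b1,b3,b4}; idom=b4
  b9: preds {b1,b7,b8}: {b0,b1} ∩ {b0,b1,b3,b4,b7} ∩ {b0,b1,b3,b4,b7,b8} = {b0,b1}; idom=b1

idom(b7) = b4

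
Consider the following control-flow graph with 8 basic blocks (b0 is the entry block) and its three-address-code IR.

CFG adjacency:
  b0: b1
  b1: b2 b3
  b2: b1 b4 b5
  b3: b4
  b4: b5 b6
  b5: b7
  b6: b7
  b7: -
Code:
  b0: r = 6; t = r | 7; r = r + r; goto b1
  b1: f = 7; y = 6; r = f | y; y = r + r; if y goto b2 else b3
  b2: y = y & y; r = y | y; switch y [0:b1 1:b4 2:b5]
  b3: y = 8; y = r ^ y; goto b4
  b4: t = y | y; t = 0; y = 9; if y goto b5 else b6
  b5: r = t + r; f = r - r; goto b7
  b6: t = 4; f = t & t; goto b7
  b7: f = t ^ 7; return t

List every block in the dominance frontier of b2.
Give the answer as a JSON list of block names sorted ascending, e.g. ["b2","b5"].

idom tree: b1←b0 b2←b1 b3←b1 b4←b1 b5←b1 b6←b4 b7←b1
Dom at joins:
  b1: preds {b0,b2}: {b0} ∩ {b0,b1,b2} = {b0}; idom=b0
  b4: preds {b2,b3}: {b0,b1,b2} ∩ {b0,b1,b3} = {b0,b1}; idom=b1
  b5: preds {b2,b4}: {b0,b1,b2} ∩ {b0,b1,b4} = {b0,b1}; idom=b1
  b7: preds {b5,b6}: {b0,b1,b5} ∩ {b0,b1,b4,b6} = {b0,b1}; idom=b1

Frontier:
  join b1 pred b0: · stop@b0
  join b1 pred b2: b2→b1 stop@b0
  join b4 pred b2: b2 stop@b1
  join b4 pred b3: b3 stop@b1
  join b5 pred b2: b2 stop@b1
  join b5 pred b4: b4 stop@b1
  join b7 pred b5: b5 stop@b1
  join b7 pred b6: b6→b4 stop@b1
  b0: DF=∅
  b1: DF={b1}
  b2: DF={b1,b4,b5}
  b3: DF={b4}
  b4: DF={b5,b7}
  b5: DF={b7}
  b6: DF={b7}
  b7: DF=∅

DF(b2) = ["b1", "b4", "b5"]

Answer: ["b1", "b4", "b5"]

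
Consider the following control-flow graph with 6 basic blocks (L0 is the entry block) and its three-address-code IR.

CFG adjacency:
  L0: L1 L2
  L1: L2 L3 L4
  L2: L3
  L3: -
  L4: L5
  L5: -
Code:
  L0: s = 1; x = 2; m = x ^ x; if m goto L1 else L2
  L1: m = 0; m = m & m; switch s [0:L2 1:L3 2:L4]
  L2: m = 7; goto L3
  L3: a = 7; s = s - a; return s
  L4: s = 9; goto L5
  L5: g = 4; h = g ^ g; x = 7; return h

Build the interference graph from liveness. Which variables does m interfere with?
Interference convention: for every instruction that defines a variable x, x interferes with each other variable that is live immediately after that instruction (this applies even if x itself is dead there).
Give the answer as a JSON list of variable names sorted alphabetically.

Answer: ["s"]

Derivation:
Block summaries:
  L0 def {m,s,x} use ∅
  L1 def {m} use {s}
  L2 def {m} use ∅
  L3 def {a,s} use {s}
  L4 def {s} use ∅
  L5 def {g,h,x} use ∅

Liveness:
  L0: in=∅ out={s}
  L1: in={s} out={s}
  L2: in={s} out={s}
  L3: in={s} out=∅
  L4: in=∅ out=∅
  L5: in=∅ out=∅

Conflict graph:
  a↔{s}
  g↔∅
  h↔{x}
  m↔{s}
  s↔{a,m,x}
  x↔{h,s}

N(m) = ["s"]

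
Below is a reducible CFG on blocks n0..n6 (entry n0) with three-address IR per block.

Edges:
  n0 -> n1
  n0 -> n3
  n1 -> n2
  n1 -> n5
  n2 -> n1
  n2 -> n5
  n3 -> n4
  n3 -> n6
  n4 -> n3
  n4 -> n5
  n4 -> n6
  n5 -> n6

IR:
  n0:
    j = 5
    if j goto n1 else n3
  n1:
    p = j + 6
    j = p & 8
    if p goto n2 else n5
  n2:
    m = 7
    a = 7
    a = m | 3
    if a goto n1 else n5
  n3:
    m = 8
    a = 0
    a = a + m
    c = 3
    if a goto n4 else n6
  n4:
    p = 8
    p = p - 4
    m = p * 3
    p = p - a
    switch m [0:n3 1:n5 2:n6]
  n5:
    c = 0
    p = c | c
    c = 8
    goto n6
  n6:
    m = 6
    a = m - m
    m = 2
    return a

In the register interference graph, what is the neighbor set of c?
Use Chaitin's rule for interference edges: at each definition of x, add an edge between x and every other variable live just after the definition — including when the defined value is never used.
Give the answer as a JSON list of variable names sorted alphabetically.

def/use:
  n0: {j} / ∅
  n1: {j,p} / {j}
  n2: {a,m} / ∅
  n3: {a,c,m} / ∅
  n4: {m,p} / {a}
  n5: {c,p} / ∅
  n6: {a,m} / ∅

Backward fixpoint:
  n0: in=∅ out={j}
  n1: in={j} out={j}
  n2: in={j} out={j}
  n3: in=∅ out={a}
  n4: in={a} out=∅
  n5: in=∅ out=∅
  n6: in=∅ out=∅

Conflict graph:
  a — {c,j,m,p}
  c — {a}
  j — {a,m,p}
  m — {a,j,p}
  p — {a,j,m}

N(c) = ["a"]

Answer: ["a"]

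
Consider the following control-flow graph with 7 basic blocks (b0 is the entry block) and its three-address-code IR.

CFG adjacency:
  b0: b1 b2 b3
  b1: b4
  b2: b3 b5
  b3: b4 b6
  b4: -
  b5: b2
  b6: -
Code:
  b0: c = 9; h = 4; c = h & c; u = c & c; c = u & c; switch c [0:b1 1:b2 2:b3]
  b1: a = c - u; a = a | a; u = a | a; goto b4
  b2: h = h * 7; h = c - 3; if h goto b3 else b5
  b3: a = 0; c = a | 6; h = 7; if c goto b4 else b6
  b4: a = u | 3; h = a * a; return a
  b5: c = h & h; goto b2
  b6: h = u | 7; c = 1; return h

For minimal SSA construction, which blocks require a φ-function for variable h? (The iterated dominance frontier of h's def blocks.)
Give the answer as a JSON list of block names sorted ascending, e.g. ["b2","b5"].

idom tree: b1←b0 b2←b0 b3←b0 b4←b0 b5←b2 b6←b3
Dom at joins:
  b2: preds {b0,b5}: {b0} ∩ {b0,b2,b5} = {b0}; idom=b0
  b3: preds {b0,b2}: {b0} ∩ {b0,b2} = {b0}; idom=b0
  b4: preds {b1,b3}: {b0,b1} ∩ {b0,b3} = {b0}; idom=b0

DF walk-up:
  b2←b0: walk · to b0
  b2←b5: walk b5→b2 to b0
  b3←b0: walk · to b0
  b3←b2: walk b2 to b0
  b4←b1: walk b1 to b0
  b4←b3: walk b3 to b0
  b0: DF=∅
  b1: DF={b4}
  b2: DF={b2,b3}
  b3: DF={b4}
  b4: DF=∅
  b5: DF={b2}
  b6: DF=∅

φ for h: defs {b0,b2,b3,b4,b6}
  DF⁺ = {b2,b3,b4}

Answer: ["b2", "b3", "b4"]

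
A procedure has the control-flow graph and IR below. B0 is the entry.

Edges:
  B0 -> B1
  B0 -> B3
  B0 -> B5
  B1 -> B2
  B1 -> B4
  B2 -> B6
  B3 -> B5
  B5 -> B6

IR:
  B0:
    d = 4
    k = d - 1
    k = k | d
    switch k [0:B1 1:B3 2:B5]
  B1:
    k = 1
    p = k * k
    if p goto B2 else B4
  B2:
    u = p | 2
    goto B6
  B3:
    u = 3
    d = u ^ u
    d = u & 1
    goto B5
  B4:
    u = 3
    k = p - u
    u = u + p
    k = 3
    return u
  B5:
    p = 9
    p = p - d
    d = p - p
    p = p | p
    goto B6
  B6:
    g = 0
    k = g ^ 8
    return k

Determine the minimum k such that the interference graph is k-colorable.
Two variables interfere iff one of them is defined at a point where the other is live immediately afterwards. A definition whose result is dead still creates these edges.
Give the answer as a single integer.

Per-block:
  B0: {d,k} / ∅
  B1: {k,p} / ∅
  B2: {u} / {p}
  B3: {d,u} / ∅
  B4: {k,u} / {p}
  B5: {d,p} / {d}
  B6: {g,k} / ∅

Backward fixpoint:
  B0 li=∅ lo={d}
  B1 li=∅ lo={p}
  B2 li={p} lo=∅
  B3 li=∅ lo={d}
  B4 li={p} lo=∅
  B5 li={d} lo=∅
  B6 li=∅ lo=∅

Interference:
  d: {k,p,u}
  g: ∅
  k: {d,p,u}
  p: {d,k,u}
  u: {d,k,p}

Colouring:
  {d,k,p,u} pairwise interfere (4-clique) ⇒ χ ≥ 4
  assign d→c0 g→c0 k→c1 p→c2 u→c3 — no edge inside a register ⇒ χ ≤ 4
  χ = 4

Answer: 4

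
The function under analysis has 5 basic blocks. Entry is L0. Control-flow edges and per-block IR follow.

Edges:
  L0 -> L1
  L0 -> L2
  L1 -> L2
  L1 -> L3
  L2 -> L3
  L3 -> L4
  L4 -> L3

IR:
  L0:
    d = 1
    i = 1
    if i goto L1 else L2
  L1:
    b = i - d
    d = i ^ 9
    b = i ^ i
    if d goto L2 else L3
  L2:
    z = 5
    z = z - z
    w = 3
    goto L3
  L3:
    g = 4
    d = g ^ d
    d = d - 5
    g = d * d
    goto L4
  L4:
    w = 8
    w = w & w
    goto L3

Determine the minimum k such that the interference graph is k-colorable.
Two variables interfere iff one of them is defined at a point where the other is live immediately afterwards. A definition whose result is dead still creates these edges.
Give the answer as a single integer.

def/use:
  L0 def {d,i} use ∅
  L1 def {b,d} use {d,i}
  L2 def {w,z} use ∅
  L3 def {d,g} use {d}
  L4 def {w} use ∅

Liveness:
  L0: in=∅ out={d,i}
  L1: in={d,i} out={d}
  L2: in={d} out={d}
  L3: in={d} out={d}
  L4: in={d} out={d}

Conflict graph:
  b: {d,i}
  d: {b,g,i,w,z}
  g: {d}
  i: {b,d}
  w: {d}
  z: {d}

Colouring:
  {b,d,i} pairwise interfere (3-clique) ⇒ χ ≥ 3
  assign b→c1 d→c0 g→c1 i→c2 w→c1 z→c1 — no edge inside a register ⇒ χ ≤ 3
  χ = 3

Answer: 3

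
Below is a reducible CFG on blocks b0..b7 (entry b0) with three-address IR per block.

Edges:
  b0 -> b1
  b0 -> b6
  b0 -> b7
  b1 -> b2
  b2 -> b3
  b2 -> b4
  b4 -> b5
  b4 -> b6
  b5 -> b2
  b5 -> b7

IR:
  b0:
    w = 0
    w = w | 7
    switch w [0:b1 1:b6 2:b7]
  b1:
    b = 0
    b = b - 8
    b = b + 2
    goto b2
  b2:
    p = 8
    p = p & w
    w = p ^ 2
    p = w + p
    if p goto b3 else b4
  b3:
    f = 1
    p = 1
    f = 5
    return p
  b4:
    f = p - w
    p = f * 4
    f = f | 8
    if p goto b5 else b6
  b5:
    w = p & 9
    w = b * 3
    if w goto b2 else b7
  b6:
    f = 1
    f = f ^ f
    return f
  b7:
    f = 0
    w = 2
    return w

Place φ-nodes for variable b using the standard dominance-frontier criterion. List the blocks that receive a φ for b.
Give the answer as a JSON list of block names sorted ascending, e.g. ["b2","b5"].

idom tree: b1←b0 b2←b1 b3←b2 b4←b2 b5←b4 b6←b0 b7←b0
Dom at joins:
  b2: preds {b1,b5}: {b0,b1} ∩ {b0,b1,b2,b4,b5} = {b0,b1}; idom=b1
  b6: preds {b0,b4}: {b0} ∩ {b0,b1,b2,b4} = {b0}; idom=b0
  b7: preds {b0,b5}: {b0} ∩ {b0,b1,b2,b4,b5} = {b0}; idom=b0

Frontier:
  b2←b1: walk · to b1
  b2←b5: walk b5→b4→b2 to b1
  b6←b0: walk · to b0
  b6←b4: walk b4→b2→b1 to b0
  b7←b0: walk · to b0
  b7←b5: walk b5→b4→b2→b1 to b0
  b0: DF=∅
  b1: DF={b6,b7}
  b2: DF={b2,b6,b7}
  b3: DF=∅
  b4: DF={b2,b6,b7}
  b5: DF={b2,b7}
  b6: DF=∅
  b7: DF=∅

φ for b: defs {b1}
  DF⁺ = {b6,b7}

Answer: ["b6", "b7"]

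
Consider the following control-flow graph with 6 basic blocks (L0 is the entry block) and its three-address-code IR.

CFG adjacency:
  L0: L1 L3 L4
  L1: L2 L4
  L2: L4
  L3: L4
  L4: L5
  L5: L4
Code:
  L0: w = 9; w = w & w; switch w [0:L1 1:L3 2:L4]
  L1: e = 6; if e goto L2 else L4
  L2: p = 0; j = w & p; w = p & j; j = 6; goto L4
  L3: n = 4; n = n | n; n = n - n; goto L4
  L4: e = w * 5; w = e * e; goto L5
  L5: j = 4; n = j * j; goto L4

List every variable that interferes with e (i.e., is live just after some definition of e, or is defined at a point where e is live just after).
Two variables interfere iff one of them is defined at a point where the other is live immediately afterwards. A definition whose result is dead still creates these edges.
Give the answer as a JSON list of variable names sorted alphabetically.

Answer: ["w"]

Working:
def/use:
  L0: {w} / ∅
  L1: {e} / ∅
  L2: {j,p,w} / {w}
  L3: {n} / ∅
  L4: {e,w} / {w}
  L5: {j,n} / ∅

Backward fixpoint:
  L0 li=∅ lo={w}
  L1 li={w} lo={w}
  L2 li={w} lo={w}
  L3 li={w} lo={w}
  L4 li={w} lo={w}
  L5 li={w} lo={w}

Conflict graph:
  e: {w}
  j: {p,w}
  n: {w}
  p: {j,w}
  w: {e,j,n,p}

N(e) = ["w"]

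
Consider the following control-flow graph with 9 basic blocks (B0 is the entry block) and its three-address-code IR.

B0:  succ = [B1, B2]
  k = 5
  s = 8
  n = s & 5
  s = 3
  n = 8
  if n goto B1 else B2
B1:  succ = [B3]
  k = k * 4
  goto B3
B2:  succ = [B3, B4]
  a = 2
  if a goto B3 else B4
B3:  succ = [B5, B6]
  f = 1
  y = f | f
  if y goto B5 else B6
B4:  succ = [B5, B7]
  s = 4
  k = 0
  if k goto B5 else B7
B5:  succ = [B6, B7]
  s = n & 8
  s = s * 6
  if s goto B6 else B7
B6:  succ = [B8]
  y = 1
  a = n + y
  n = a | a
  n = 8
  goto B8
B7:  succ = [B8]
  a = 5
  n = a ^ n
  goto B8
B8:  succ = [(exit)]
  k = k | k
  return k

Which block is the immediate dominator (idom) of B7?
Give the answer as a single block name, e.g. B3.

Answer: B0

Analysis:
idom tree: B1←B0 B2←B0 B3←B0 B4←B2 B5←B0 B6←B0 B7←B0 B8←B0
Dom∩ at merges:
  B3: preds {B1,B2}: {B0,B1} ∩ {B0,B2} = {B0}; idom=B0
  B5: preds {B3,B4}: {B0,B3} ∩ {B0,B2,B4} = {B0}; idom=B0
  B6: preds {B3,B5}: {B0,B3} ∩ {B0,B5} = {B0}; idom=B0
  B7: preds {B4,B5}: {B0,B2,B4} ∩ {B0,B5} = {B0}; idom=B0
  B8: preds {B6,B7}: {B0,B6} ∩ {B0,B7} = {B0}; idom=B0

idom(B7) = B0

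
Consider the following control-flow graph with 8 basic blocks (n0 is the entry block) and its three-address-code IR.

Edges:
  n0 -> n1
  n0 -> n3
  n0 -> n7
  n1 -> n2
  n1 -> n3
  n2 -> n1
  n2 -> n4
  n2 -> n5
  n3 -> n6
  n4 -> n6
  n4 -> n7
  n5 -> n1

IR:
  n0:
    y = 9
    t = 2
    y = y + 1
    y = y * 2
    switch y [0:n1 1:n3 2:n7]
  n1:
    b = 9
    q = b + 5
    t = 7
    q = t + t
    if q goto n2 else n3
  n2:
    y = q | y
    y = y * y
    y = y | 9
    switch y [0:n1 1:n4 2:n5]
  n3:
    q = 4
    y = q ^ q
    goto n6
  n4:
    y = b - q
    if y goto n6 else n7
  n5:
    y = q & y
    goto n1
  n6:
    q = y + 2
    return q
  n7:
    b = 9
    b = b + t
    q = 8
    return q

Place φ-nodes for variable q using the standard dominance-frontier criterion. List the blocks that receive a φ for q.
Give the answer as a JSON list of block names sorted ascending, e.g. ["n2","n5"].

idom tree: n1←n0 n2←n1 n3←n0 n4←n2 n5←n2 n6←n0 n7←n0
Dom at joins:
  n1: preds {n0,n2,n5}: {n0} ∩ {n0,n1,n2} ∩ {n0,n1,n2,n5} = {n0}; idom=n0
  n3: preds {n0,n1}: {n0} ∩ {n0,n1} = {n0}; idom=n0
  n6: preds {n3,n4}: {n0,n3} ∩ {n0,n1,n2,n4} = {n0}; idom=n0
  n7: preds {n0,n4}: {n0} ∩ {n0,n1,n2,n4} = {n0}; idom=n0

DF derivation:
  n1←n0: walk · to n0
  n1←n2: walk n2→n1 to n0
  n1←n5: walk n5→n2→n1 to n0
  n3←n0: walk · to n0
  n3←n1: walk n1 to n0
  n6←n3: walk n3 to n0
  n6←n4: walk n4→n2→n1 to n0
  n7←n0: walk · to n0
  n7←n4: walk n4→n2→n1 to n0
  n0: DF=∅
  n1: DF={n1,n3,n6,n7}
  n2: DF={n1,n6,n7}
  n3: DF={n6}
  n4: DF={n6,n7}
  n5: DF={n1}
  n6: DF=∅
  n7: DF=∅

φ for q: defs {n1,n3,n6,n7}
  DF⁺ = {n1,n3,n6,n7}

Answer: ["n1", "n3", "n6", "n7"]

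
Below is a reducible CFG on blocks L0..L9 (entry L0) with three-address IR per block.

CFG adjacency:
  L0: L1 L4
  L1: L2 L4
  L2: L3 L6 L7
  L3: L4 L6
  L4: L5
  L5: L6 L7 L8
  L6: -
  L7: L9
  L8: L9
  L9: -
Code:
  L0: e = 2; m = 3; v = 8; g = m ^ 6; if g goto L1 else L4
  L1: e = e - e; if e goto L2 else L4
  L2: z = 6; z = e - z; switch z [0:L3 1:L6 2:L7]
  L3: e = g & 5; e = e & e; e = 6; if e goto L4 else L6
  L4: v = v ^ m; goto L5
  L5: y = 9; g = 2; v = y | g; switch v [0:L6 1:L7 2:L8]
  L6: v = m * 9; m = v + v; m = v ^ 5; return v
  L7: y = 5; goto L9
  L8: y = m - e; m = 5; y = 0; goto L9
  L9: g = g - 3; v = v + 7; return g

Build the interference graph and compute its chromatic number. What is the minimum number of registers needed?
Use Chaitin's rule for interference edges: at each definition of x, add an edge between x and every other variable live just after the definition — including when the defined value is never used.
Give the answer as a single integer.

def/use:
  L0 def {e,g,m,v} use ∅
  L1 def {e} use {e}
  L2 def {z} use {e}
  L3 def {e} use {g}
  L4 def {v} use {m,v}
  L5 def {g,v,y} use ∅
  L6 def {m,v} use {m}
  L7 def {y} use ∅
  L8 def {m,y} use {e,m}
  L9 def {g,v} use {g,v}

Live sets:
  L0: in=∅ out={e,g,m,v}
  L1: in={e,g,m,v} out={e,g,m,v}
  L2: in={e,g,m,v} out={g,m,v}
  L3: in={g,m,v} out={e,m,v}
  L4: in={e,m,v} out={e,m}
  L5: in={e,m} out={e,g,m,v}
  L6: in={m} out=∅
  L7: in={g,v} out={g,v}
  L8: in={e,g,m,v} out={g,v}
  L9: in={g,v} out=∅

Conflict graph:
  e — {g,m,v,y,z}
  g — {e,m,v,y,z}
  m — {e,g,v,y,z}
  v — {e,g,m,y,z}
  y — {e,g,m,v}
  z — {e,g,m,v}

Registers:
  {e,g,m,v,y} pairwise interfere (5-clique) ⇒ χ ≥ 5
  5-colouring: c0={e}  c1={g}  c2={m}  c3={v}  c4={y,z}
  χ = 5

Answer: 5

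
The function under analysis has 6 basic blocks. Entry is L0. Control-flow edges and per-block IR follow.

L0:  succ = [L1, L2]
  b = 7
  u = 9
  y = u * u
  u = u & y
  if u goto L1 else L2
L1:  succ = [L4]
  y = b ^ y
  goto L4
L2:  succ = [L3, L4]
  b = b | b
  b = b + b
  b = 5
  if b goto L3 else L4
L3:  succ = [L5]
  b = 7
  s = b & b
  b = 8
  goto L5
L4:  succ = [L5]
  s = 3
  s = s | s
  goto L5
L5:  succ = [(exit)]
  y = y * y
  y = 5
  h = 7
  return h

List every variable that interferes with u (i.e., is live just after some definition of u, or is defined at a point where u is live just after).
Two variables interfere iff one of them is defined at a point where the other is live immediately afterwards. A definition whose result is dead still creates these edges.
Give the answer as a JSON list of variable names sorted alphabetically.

Per-block:
  L0 def {b,u,y} use ∅
  L1 def {y} use {b,y}
  L2 def {b} use {b}
  L3 def {b,s} use ∅
  L4 def {s} use ∅
  L5 def {h,y} use {y}

Liveness:
  live L0: ∅→{b,y}
  live L1: {b,y}→{y}
  live L2: {b,y}→{y}
  live L3: {y}→{y}
  live L4: {y}→{y}
  live L5: {y}→∅

Interfere edges:
  b — {u,y}
  h — ∅
  s — {y}
  u — {b,y}
  y — {b,s,u}

N(u) = ["b", "y"]

Answer: ["b", "y"]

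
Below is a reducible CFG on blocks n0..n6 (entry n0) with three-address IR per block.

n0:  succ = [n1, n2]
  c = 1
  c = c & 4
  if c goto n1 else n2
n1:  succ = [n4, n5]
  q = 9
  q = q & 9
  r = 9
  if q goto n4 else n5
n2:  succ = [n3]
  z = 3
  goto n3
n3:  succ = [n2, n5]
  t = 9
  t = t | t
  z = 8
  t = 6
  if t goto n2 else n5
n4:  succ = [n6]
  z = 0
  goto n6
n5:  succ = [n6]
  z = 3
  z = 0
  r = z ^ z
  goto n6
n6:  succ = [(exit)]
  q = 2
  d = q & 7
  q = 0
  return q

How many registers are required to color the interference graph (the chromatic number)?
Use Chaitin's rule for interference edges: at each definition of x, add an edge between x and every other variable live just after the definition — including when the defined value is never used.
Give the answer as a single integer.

Block summaries:
  n0 def {c} use ∅
  n1 def {q,r} use ∅
  n2 def {z} use ∅
  n3 def {t,z} use ∅
  n4 def {z} use ∅
  n5 def {r,z} use ∅
  n6 def {d,q} use ∅

Backward fixpoint:
  n0: in=∅ out=∅
  n1: in=∅ out=∅
  n2: in=∅ out=∅
  n3: in=∅ out=∅
  n4: in=∅ out=∅
  n5: in=∅ out=∅
  n6: in=∅ out=∅

Interfere edges:
  c: ∅
  d: ∅
  q: {r}
  r: {q}
  t: ∅
  z: ∅

Colouring:
  {q,r} pairwise interfere (2-clique) ⇒ χ ≥ 2
  2-colouring: c0={c,d,q,t,z}  c1={r}
  χ = 2

Answer: 2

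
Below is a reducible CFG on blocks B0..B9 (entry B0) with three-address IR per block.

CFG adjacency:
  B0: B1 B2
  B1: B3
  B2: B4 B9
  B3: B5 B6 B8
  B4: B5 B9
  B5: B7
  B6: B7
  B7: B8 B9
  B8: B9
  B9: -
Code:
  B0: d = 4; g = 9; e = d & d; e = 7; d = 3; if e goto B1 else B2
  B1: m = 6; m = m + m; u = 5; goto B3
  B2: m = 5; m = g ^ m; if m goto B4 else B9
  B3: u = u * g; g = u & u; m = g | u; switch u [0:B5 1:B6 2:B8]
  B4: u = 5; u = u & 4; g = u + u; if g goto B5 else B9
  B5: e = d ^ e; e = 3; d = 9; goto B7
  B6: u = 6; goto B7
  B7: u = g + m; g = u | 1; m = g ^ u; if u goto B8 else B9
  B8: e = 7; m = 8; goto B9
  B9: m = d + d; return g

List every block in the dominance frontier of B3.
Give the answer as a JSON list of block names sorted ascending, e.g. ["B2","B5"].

Answer: ["B5", "B7", "B8"]

Analysis:
idom tree: B1←B0 B2←B0 B3←B1 B4←B2 B5←B0 B6←B3 B7←B0 B8←B0 B9←B0
Join-block Dom:
  B5: preds {B3,B4}: {B0,B1,B3} ∩ {B0,B2,B4} = {B0}; idom=B0
  B7: preds {B5,B6}: {B0,B5} ∩ {B0,B1,B3,B6} = {B0}; idom=B0
  B8: preds {B3,B7}: {B0,B1,B3} ∩ {B0,B7} = {B0}; idom=B0
  B9: preds {B2,B4,B7,B8}: {B0,B2} ∩ {B0,B2,B4} ∩ {B0,B7} ∩ {B0,B8} = {B0}; idom=B0

Frontier:
  join B5 pred B3: B3→B1 stop@B0
  join B5 pred B4: B4→B2 stop@B0
  join B7 pred B5: B5 stop@B0
  join B7 pred B6: B6→B3→B1 stop@B0
  join B8 pred B3: B3→B1 stop@B0
  join B8 pred B7: B7 stop@B0
  join B9 pred B2: B2 stop@B0
  join B9 pred B4: B4→B2 stop@B0
  join B9 pred B7: B7 stop@B0
  join B9 pred B8: B8 stop@B0
  B0: DF=∅
  B1: DF={B5,B7,B8}
  B2: DF={B5,B9}
  B3: DF={B5,B7,B8}
  B4: DF={B5,B9}
  B5: DF={B7}
  B6: DF={B7}
  B7: DF={B8,B9}
  B8: DF={B9}
  B9: DF=∅

DF(B3) = ["B5", "B7", "B8"]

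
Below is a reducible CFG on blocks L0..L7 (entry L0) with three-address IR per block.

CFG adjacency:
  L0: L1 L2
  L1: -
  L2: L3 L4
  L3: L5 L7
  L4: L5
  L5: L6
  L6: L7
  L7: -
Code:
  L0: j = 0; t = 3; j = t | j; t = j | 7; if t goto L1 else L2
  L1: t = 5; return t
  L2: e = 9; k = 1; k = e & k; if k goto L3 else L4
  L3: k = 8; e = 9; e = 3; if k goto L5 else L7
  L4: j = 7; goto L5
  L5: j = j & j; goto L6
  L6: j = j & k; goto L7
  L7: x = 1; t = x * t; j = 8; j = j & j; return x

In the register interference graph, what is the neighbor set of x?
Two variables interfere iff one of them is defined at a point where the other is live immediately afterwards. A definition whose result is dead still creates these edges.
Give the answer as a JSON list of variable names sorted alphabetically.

Per-block:
  L0 def {j,t} use ∅
  L1 def {t} use ∅
  L2 def {e,k} use ∅
  L3 def {e,k} use ∅
  L4 def {j} use ∅
  L5 def {j} use {j}
  L6 def {j} use {j,k}
  L7 def {j,t,x} use {t}

Liveness:
  live L0: ∅→{j,t}
  live L1: ∅→∅
  live L2: {j,t}→{j,k,t}
  live L3: {j,t}→{j,k,t}
  live L4: {k,t}→{j,k,t}
  live L5: {j,k,t}→{j,k,t}
  live L6: {j,k,t}→{t}
  live L7: {t}→∅

Conflict graph:
  e↔{j,k,t}
  j↔{e,k,t,x}
  k↔{e,j,t}
  t↔{e,j,k,x}
  x↔{j,t}

N(x) = ["j", "t"]

Answer: ["j", "t"]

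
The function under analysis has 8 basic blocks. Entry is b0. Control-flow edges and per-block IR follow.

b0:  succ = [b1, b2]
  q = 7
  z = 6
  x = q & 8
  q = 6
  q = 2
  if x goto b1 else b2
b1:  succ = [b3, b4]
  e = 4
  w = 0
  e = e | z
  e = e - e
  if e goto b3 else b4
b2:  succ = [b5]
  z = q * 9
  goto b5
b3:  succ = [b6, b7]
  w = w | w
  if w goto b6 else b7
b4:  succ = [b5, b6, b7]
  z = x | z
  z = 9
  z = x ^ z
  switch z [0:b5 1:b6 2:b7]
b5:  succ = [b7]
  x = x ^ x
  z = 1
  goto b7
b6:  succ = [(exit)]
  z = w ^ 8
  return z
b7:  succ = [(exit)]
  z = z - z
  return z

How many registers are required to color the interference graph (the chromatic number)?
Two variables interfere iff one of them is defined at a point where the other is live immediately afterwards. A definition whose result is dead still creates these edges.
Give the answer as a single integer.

Answer: 4

Analysis:
def/use:
  b0: {q,x,z} / ∅
  b1: {e,w} / {z}
  b2: {z} / {q}
  b3: {w} / {w}
  b4: {z} / {x,z}
  b5: {x,z} / {x}
  b6: {z} / {w}
  b7: {z} / {z}

Backward fixpoint:
  b0 li=∅ lo={q,x,z}
  b1 li={x,z} lo={w,x,z}
  b2 li={q,x} lo={x}
  b3 li={w,z} lo={w,z}
  b4 li={w,x,z} lo={w,x,z}
  b5 li={x} lo={z}
  b6 li={w} lo=∅
  b7 li={z} lo=∅

Interfere edges:
  e↔{w,x,z}
  q↔{x,z}
  w↔{e,x,z}
  x↔{e,q,w,z}
  z↔{e,q,w,x}

Colouring:
  lower bound: {e,w,x,z} mutually conflict ⇒ χ ≥ 4
  assign e→r2 q→r2 w→r3 x→r0 z→r1 — no edge inside a register ⇒ χ ≤ 4
  χ = 4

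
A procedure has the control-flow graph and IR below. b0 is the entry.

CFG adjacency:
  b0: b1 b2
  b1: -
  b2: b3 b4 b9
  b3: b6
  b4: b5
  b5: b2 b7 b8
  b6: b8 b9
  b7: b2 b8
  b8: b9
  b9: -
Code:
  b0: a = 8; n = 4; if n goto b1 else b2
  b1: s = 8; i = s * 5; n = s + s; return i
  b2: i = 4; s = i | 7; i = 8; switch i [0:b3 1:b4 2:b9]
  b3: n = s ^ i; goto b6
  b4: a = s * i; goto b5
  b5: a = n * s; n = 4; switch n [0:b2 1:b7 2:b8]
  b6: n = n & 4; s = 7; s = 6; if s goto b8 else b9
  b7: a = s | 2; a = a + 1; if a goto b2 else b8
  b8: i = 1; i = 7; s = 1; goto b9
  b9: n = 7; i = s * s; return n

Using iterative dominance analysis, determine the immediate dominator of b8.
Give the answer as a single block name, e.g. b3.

idom tree: b1←b0 b2←b0 b3←b2 b4←b2 b5←b4 b6←b3 b7←b5 b8←b2 b9←b2
Join-block Dom:
  b2: preds {b0,b5,b7}: {b0} ∩ {b0,b2,b4,b5} ∩ {b0,b2,b4,b5,b7} = {b0}; idom=b0
  b8: preds {b5,b6,b7}: {b0,b2,b4,b5} ∩ {b0,b2,b3,b6} ∩ {b0,b2,b4,b5,b7} = {b0,b2}; idom=b2
  b9: preds {b2,b6,b8}: {b0,b2} ∩ {b0,b2,b3,b6} ∩ {b0,b2,b8} = {b0,b2}; idom=b2

idom(b8) = b2

Answer: b2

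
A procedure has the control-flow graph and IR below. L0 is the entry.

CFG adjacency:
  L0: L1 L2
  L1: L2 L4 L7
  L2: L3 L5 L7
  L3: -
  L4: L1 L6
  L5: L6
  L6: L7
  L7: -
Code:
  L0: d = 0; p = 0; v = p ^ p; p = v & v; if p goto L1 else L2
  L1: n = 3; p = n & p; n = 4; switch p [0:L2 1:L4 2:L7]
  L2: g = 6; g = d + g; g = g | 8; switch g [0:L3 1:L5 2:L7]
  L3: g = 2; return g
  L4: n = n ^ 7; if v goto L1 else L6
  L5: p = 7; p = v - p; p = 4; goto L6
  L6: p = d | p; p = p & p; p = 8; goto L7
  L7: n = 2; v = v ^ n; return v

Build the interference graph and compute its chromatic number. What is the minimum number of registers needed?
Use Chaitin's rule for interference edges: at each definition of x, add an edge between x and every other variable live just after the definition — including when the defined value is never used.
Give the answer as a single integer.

Block summaries:
  L0: def={d,p,v} ue=∅
  L1: def={n,p} ue={p}
  L2: def={g} ue={d}
  L3: def={g} ue=∅
  L4: def={n} ue={n,v}
  L5: def={p} ue={v}
  L6: def={p} ue={d,p}
  L7: def={n,v} ue={v}

Backward fixpoint:
  L0 li=∅ lo={d,p,v}
  L1 li={d,p,v} lo={d,n,p,v}
  L2 li={d,v} lo={d,v}
  L3 li=∅ lo=∅
  L4 li={d,n,p,v} lo={d,p,v}
  L5 li={d,v} lo={d,p,v}
  L6 li={d,p,v} lo={v}
  L7 li={v} lo=∅

Conflict graph:
  d↔{g,n,p,v}
  g↔{d,v}
  n↔{d,p,v}
  p↔{d,n,v}
  v↔{d,g,n,p}

Colouring:
  clique {d,n,p,v} ⇒ need ≥ 4
  assign d→r0 g→r2 n→r2 p→r3 v→r1 — no edge inside a register ⇒ χ ≤ 4
  χ = 4

Answer: 4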